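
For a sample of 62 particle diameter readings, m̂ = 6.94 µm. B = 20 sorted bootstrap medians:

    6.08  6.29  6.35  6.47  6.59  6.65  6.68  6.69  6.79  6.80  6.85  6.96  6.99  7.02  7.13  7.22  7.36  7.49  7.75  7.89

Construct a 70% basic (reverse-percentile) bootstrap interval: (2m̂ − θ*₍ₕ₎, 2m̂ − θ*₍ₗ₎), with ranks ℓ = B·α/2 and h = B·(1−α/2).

(6.52, 7.53)

Percentile endpoints at ranks 3 and 17: θ*₍3₎ = 6.35, θ*₍17₎ = 7.36.
Basic interval reflects these around m̂:
  lower = 2 × 6.94 − 7.36 = 6.52
  upper = 2 × 6.94 − 6.35 = 7.53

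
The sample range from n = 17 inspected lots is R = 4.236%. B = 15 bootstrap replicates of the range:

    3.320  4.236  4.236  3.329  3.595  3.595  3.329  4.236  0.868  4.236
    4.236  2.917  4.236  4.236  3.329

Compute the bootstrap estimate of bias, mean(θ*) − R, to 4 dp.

bias = −0.6404

mean(θ*) = (3.320 + 4.236 + 4.236 + 3.329 + 3.595 + 3.595 + 3.329 + 4.236 + 0.868 + 4.236 + 4.236 + 2.917 + 4.236 + 4.236 + 3.329) / 15 = 3.59560
bias = 3.59560 − 4.236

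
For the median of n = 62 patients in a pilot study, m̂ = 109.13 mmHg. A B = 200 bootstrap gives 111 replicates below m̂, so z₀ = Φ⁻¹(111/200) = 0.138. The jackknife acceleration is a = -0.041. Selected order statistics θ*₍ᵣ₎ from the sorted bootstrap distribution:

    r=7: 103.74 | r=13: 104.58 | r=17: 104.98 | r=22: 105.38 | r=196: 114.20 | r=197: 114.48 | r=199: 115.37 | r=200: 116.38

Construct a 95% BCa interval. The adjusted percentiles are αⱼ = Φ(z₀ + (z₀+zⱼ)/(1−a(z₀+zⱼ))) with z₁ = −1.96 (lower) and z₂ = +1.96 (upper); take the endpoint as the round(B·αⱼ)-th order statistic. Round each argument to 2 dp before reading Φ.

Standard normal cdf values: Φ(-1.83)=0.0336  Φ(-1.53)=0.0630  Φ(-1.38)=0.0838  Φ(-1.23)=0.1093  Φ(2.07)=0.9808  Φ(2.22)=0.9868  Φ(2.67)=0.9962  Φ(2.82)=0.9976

Lower: z₀ + z₁ = 0.138 + (-1.960) = -1.822; 1 − a(z₀+z₁) = 1 − (-0.041)(-1.822) = 0.9253; argument = 0.138 + (-1.822)/0.9253 = -1.8311 → -1.83.
α₁ = Φ(-1.83) = 0.0336; rank = round(200 × 0.0336) = 7; θ*₍7₎ = 103.74.
Upper: z₀ + z₂ = 2.098; 1 − a(z₀+z₂) = 1.0860; argument = 2.0698 → 2.07; α₂ = 0.9808; rank = 196; θ*₍196₎ = 114.20.

(103.74, 114.20)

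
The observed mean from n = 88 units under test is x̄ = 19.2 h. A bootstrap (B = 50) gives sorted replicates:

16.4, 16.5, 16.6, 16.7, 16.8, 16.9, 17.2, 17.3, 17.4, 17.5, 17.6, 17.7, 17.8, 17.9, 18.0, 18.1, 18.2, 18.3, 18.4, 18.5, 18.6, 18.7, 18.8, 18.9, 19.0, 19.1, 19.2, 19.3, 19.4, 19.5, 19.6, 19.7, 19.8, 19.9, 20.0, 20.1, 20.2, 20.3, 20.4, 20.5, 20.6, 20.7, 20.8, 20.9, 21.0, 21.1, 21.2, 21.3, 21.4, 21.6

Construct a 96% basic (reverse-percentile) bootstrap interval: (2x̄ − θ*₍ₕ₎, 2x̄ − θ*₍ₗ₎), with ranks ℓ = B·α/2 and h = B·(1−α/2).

(17.0, 22.0)

Percentile endpoints at ranks 1 and 49: θ*₍1₎ = 16.4, θ*₍49₎ = 21.4.
Basic interval reflects these around x̄:
  lower = 2 × 19.2 − 21.4 = 17.0
  upper = 2 × 19.2 − 16.4 = 22.0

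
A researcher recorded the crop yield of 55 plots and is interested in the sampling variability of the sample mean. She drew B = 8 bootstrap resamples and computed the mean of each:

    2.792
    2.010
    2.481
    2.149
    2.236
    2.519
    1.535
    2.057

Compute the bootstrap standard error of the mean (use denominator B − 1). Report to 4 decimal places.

SE* = 0.3836

Bootstrap SE is the standard deviation of the 8 replicate means.
Mean of replicates: (2.792 + 2.010 + 2.481 + 2.149 + 2.236 + 2.519 + 1.535 + 2.057) / 8 = 17.77900 / 8 = 2.22237
Sum of squared deviations: (+0.56962)² + (−0.21238)² + (+0.25862)² + (−0.07337)² + (+0.01363)² + (+0.29663)² + (−0.68738)² + (−0.16538)² = 1.02985
Variance = 1.02985 / 7 = 0.14712
SE* = √0.14712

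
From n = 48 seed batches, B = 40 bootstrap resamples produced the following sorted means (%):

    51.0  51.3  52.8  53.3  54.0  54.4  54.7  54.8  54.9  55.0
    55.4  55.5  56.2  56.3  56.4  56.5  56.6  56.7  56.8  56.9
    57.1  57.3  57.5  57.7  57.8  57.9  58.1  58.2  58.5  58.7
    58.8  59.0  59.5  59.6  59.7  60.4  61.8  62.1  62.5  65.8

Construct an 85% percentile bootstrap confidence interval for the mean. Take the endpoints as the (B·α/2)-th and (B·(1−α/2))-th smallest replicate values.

α = 0.15; lower rank = 40 × 0.075 = 3; upper rank = 40 × 0.925 = 37.
The 3rd smallest replicate is 52.8; the 37th is 61.8.

(52.8, 61.8)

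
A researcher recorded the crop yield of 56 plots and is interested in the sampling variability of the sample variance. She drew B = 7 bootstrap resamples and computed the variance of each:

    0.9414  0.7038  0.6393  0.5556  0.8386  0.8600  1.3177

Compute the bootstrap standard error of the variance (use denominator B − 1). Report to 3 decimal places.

SE* = 0.251

Bootstrap SE is the standard deviation of the 7 replicate variances.
Mean of replicates: (0.9414 + 0.7038 + 0.6393 + 0.5556 + 0.8386 + 0.8600 + 1.3177) / 7 = 5.85640 / 7 = 0.83663
Sum of squared deviations: (+0.10477)² + (−0.13283)² + (−0.19733)² + (−0.28103)² + (+0.00197)² + (+0.02337)² + (+0.48107)² = 0.37852
Variance = 0.37852 / 6 = 0.06309
SE* = √0.06309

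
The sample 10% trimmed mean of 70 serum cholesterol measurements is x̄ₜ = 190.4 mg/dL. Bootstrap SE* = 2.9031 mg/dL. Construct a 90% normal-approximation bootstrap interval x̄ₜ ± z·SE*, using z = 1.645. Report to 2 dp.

Margin = 1.645 × 2.9031 = 4.776
Interval: 190.4 ± 4.776

(185.62, 195.18)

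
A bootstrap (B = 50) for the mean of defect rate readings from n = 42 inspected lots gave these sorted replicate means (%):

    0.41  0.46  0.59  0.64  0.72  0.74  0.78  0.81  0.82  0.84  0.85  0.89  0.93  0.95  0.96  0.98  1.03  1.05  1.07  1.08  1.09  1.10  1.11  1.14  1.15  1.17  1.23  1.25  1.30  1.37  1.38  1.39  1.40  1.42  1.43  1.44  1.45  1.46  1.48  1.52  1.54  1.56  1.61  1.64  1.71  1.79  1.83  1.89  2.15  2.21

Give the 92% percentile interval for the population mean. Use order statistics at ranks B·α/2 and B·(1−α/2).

(0.46, 1.89)

α = 0.08; lower rank = 50 × 0.040 = 2; upper rank = 50 × 0.960 = 48.
The 2nd smallest replicate is 0.46; the 48th is 1.89.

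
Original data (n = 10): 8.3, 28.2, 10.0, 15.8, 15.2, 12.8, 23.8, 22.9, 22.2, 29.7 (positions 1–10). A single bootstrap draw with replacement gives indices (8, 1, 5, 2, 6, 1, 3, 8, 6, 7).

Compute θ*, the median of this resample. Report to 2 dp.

θ* = 14.00

Resample values: 22.9, 8.3, 15.2, 28.2, 12.8, 8.3, 10.0, 22.9, 12.8, 23.8.
Sorted: 8.3, 8.3, 10.0, 12.8, 12.8, 15.2, 22.9, 22.9, 23.8, 28.2
Median = average of the two middle values = 14.00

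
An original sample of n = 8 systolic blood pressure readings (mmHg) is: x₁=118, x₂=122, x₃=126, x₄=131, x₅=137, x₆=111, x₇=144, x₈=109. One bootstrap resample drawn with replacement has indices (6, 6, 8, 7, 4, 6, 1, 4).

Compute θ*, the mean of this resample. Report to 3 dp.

Resample values: 111, 111, 109, 144, 131, 111, 118, 131.
Mean = (111 + 111 + 109 + 144 + 131 + 111 + 118 + 131) / 8 = 966.0 / 8 = 120.750

θ* = 120.750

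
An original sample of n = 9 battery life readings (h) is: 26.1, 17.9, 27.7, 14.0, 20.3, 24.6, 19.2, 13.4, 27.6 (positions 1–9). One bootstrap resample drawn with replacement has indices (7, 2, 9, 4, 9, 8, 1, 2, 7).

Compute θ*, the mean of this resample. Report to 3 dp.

θ* = 20.322

Resample values: 19.2, 17.9, 27.6, 14.0, 27.6, 13.4, 26.1, 17.9, 19.2.
Mean = (19.2 + 17.9 + 27.6 + 14.0 + 27.6 + 13.4 + 26.1 + 17.9 + 19.2) / 9 = 182.90 / 9 = 20.322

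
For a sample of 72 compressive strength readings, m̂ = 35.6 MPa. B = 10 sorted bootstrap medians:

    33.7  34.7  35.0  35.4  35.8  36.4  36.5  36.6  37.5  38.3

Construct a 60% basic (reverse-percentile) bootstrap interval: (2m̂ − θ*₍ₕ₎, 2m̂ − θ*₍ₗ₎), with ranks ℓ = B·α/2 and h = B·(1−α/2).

(34.6, 36.5)

Percentile endpoints at ranks 2 and 8: θ*₍2₎ = 34.7, θ*₍8₎ = 36.6.
Basic interval reflects these around m̂:
  lower = 2 × 35.6 − 36.6 = 34.6
  upper = 2 × 35.6 − 34.7 = 36.5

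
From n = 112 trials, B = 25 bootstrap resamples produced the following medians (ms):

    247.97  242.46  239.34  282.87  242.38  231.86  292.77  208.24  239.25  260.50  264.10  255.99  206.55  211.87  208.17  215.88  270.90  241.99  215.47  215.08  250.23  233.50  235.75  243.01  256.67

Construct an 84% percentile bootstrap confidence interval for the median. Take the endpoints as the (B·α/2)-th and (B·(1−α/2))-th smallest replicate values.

Sorted replicates: 206.55, 208.17, 208.24, 211.87, 215.08, 215.47, 215.88, 231.86, 233.50, 235.75, 239.25, 239.34, 241.99, 242.38, 242.46, 243.01, 247.97, 250.23, 255.99, 256.67, 260.50, 264.10, 270.90, 282.87, 292.77
α = 0.16; lower rank = 25 × 0.080 = 2; upper rank = 25 × 0.920 = 23.
The 2nd smallest replicate is 208.17; the 23rd is 270.90.

(208.17, 270.90)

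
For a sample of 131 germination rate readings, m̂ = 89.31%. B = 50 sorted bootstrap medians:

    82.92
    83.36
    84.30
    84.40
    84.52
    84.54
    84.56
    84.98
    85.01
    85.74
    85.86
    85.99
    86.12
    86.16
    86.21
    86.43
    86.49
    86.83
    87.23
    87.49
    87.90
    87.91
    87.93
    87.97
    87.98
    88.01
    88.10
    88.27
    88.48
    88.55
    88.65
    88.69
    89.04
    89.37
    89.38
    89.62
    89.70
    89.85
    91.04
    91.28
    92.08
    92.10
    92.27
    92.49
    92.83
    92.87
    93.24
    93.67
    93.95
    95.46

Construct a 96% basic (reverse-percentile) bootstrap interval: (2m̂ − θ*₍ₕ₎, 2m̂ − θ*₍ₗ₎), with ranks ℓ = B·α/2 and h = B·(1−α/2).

(84.67, 95.70)

Percentile endpoints at ranks 1 and 49: θ*₍1₎ = 82.92, θ*₍49₎ = 93.95.
Basic interval reflects these around m̂:
  lower = 2 × 89.31 − 93.95 = 84.67
  upper = 2 × 89.31 − 82.92 = 95.70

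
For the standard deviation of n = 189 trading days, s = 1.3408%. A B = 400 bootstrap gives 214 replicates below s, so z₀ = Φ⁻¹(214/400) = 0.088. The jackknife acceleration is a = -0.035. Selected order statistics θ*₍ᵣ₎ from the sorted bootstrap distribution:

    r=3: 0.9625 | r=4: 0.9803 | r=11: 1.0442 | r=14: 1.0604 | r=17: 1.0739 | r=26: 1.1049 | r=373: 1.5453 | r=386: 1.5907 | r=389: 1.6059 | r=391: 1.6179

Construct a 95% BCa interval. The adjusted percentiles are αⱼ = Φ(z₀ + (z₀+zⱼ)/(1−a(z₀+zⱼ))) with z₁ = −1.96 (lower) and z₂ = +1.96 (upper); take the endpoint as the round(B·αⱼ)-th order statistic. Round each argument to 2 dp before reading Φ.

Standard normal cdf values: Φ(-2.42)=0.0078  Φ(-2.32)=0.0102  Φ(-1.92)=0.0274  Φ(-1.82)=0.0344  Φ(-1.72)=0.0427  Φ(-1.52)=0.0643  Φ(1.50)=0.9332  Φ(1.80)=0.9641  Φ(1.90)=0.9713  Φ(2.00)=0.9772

(1.0442, 1.6179)

Lower: z₀ + z₁ = 0.088 + (-1.960) = -1.872; 1 − a(z₀+z₁) = 1 − (-0.035)(-1.872) = 0.9345; argument = 0.088 + (-1.872)/0.9345 = -1.9153 → -1.92.
α₁ = Φ(-1.92) = 0.0274; rank = round(400 × 0.0274) = 11; θ*₍11₎ = 1.0442.
Upper: z₀ + z₂ = 2.048; 1 − a(z₀+z₂) = 1.0717; argument = 1.9990 → 2.00; α₂ = 0.9772; rank = 391; θ*₍391₎ = 1.6179.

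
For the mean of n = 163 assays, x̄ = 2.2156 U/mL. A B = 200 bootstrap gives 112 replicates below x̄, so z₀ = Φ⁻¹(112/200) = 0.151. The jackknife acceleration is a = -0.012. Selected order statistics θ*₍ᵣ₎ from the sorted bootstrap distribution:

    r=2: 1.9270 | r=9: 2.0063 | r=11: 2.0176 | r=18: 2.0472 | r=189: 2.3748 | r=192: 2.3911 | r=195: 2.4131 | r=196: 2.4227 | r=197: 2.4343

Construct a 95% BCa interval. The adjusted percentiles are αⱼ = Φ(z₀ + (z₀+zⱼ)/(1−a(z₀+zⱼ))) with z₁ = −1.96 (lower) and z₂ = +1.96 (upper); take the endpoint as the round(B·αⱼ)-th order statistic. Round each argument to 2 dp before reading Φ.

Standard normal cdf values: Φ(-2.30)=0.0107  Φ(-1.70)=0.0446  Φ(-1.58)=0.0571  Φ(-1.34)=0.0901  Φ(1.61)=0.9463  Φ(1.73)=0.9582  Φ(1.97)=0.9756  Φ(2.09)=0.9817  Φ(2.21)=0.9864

(2.0063, 2.4343)

Lower: z₀ + z₁ = 0.151 + (-1.960) = -1.809; 1 − a(z₀+z₁) = 1 − (-0.012)(-1.809) = 0.9783; argument = 0.151 + (-1.809)/0.9783 = -1.6981 → -1.70.
α₁ = Φ(-1.70) = 0.0446; rank = round(200 × 0.0446) = 9; θ*₍9₎ = 2.0063.
Upper: z₀ + z₂ = 2.111; 1 − a(z₀+z₂) = 1.0253; argument = 2.2098 → 2.21; α₂ = 0.9864; rank = 197; θ*₍197₎ = 2.4343.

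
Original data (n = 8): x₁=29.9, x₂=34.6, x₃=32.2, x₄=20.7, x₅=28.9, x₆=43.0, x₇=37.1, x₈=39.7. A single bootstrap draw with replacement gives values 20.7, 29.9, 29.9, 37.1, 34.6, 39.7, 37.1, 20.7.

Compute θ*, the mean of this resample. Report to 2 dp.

θ* = 31.21

Mean = (20.7 + 29.9 + 29.9 + 37.1 + 34.6 + 39.7 + 37.1 + 20.7) / 8 = 249.70 / 8 = 31.21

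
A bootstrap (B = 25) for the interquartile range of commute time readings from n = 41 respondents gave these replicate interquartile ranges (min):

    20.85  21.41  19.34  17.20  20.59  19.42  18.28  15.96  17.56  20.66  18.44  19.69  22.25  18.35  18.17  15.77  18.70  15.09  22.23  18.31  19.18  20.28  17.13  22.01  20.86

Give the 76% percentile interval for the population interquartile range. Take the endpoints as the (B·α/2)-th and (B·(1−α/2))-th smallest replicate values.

(15.96, 21.41)

Sorted replicates: 15.09, 15.77, 15.96, 17.13, 17.20, 17.56, 18.17, 18.28, 18.31, 18.35, 18.44, 18.70, 19.18, 19.34, 19.42, 19.69, 20.28, 20.59, 20.66, 20.85, 20.86, 21.41, 22.01, 22.23, 22.25
α = 0.24; lower rank = 25 × 0.120 = 3; upper rank = 25 × 0.880 = 22.
The 3rd smallest replicate is 15.96; the 22nd is 21.41.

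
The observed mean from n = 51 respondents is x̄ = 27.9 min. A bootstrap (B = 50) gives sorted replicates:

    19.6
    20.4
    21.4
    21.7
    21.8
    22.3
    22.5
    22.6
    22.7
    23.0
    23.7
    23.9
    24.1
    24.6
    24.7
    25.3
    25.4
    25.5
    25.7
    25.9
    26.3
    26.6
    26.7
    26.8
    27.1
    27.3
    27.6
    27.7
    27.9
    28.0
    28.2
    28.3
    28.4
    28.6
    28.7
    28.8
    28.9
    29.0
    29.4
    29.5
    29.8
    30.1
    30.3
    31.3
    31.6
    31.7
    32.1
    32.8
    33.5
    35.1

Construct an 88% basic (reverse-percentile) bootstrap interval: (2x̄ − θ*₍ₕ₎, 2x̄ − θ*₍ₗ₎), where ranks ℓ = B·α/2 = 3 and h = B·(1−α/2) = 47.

Percentile endpoints at ranks 3 and 47: θ*₍3₎ = 21.4, θ*₍47₎ = 32.1.
Basic interval reflects these around x̄:
  lower = 2 × 27.9 − 32.1 = 23.7
  upper = 2 × 27.9 − 21.4 = 34.4

(23.7, 34.4)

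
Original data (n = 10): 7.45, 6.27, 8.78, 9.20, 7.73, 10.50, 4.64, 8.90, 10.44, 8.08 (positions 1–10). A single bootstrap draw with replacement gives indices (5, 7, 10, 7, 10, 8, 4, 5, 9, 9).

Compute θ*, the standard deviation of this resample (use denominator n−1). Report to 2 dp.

Resample values: 7.73, 4.64, 8.08, 4.64, 8.08, 8.90, 9.20, 7.73, 10.44, 10.44.
Mean = 7.9880; sum of squared deviations = 36.8936
s² = 36.8936 / 9 = 4.0993
s = √4.0993 = 2.02

θ* = 2.02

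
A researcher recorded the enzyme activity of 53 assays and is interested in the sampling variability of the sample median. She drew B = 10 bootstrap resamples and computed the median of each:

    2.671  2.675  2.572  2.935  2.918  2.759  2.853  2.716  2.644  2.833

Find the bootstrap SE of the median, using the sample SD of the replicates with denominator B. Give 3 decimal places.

Bootstrap SE is the standard deviation of the 10 replicate medians.
Mean of replicates: (2.671 + 2.675 + 2.572 + 2.935 + 2.918 + 2.759 + 2.853 + 2.716 + 2.644 + 2.833) / 10 = 27.5760 / 10 = 2.7576
Sum of squared deviations: (−0.0866)² + (−0.0826)² + (−0.1856)² + (+0.1774)² + (+0.1604)² + (+0.0014)² + (+0.0954)² + (−0.0416)² + (−0.1136)² + (+0.0754)² = 0.1354
Variance = 0.1354 / 10 = 0.0135
SE* = √0.0135

SE* = 0.116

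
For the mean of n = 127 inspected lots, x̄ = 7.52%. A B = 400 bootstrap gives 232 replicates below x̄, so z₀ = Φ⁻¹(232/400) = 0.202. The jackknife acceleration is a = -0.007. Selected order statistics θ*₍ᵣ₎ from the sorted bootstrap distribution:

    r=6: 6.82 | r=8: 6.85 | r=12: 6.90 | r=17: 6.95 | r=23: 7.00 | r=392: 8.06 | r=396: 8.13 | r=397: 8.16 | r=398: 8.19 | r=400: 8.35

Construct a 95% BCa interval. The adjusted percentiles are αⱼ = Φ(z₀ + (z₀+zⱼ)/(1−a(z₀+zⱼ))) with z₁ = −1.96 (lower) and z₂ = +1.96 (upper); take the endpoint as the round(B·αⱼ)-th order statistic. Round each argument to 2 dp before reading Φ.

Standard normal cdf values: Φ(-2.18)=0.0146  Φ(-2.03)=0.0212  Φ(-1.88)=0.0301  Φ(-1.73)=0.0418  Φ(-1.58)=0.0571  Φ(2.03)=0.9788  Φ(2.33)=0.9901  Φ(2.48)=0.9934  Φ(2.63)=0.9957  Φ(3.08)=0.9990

(7.00, 8.13)

Lower: z₀ + z₁ = 0.202 + (-1.960) = -1.758; 1 − a(z₀+z₁) = 1 − (-0.007)(-1.758) = 0.9877; argument = 0.202 + (-1.758)/0.9877 = -1.5779 → -1.58.
α₁ = Φ(-1.58) = 0.0571; rank = round(400 × 0.0571) = 23; θ*₍23₎ = 7.00.
Upper: z₀ + z₂ = 2.162; 1 − a(z₀+z₂) = 1.0151; argument = 2.3318 → 2.33; α₂ = 0.9901; rank = 396; θ*₍396₎ = 8.13.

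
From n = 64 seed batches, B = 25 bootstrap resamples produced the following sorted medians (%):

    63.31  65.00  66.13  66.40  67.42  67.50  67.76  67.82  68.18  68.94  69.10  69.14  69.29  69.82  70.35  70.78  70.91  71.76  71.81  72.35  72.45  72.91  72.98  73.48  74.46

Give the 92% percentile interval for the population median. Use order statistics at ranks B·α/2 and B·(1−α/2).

(63.31, 73.48)

α = 0.08; lower rank = 25 × 0.040 = 1; upper rank = 25 × 0.960 = 24.
The 1st smallest replicate is 63.31; the 24th is 73.48.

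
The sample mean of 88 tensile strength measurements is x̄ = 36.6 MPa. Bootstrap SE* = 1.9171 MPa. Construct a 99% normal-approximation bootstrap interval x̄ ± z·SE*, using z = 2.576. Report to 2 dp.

Margin = 2.576 × 1.9171 = 4.938
Interval: 36.6 ± 4.938

(31.66, 41.54)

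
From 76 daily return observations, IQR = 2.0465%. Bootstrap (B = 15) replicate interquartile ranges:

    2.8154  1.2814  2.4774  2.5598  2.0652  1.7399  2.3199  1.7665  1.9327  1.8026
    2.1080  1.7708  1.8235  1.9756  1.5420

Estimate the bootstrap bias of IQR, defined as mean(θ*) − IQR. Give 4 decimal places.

bias = −0.0478

mean(θ*) = (2.8154 + 1.2814 + 2.4774 + 2.5598 + 2.0652 + 1.7399 + 2.3199 + 1.7665 + 1.9327 + 1.8026 + 2.1080 + 1.7708 + 1.8235 + 1.9756 + 1.5420) / 15 = 1.99871
bias = 1.99871 − 2.0465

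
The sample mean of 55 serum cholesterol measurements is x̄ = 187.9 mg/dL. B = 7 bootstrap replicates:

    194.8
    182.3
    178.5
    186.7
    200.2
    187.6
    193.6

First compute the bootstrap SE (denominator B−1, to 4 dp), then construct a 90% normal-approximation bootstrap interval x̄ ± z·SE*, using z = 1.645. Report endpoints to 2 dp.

(175.47, 200.33)

Mean of replicates = 189.1000; sum of squared deviations = 342.5600; SE* = √(342.5600/6) = 7.5560
Margin = 1.645 × 7.5560 = 12.430
Interval: 187.9 ± 12.430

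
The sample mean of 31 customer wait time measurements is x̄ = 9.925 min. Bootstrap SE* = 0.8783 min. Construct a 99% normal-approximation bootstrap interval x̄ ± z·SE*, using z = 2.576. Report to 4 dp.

Margin = 2.576 × 0.8783 = 2.26250
Interval: 9.925 ± 2.26250

(7.6625, 12.1875)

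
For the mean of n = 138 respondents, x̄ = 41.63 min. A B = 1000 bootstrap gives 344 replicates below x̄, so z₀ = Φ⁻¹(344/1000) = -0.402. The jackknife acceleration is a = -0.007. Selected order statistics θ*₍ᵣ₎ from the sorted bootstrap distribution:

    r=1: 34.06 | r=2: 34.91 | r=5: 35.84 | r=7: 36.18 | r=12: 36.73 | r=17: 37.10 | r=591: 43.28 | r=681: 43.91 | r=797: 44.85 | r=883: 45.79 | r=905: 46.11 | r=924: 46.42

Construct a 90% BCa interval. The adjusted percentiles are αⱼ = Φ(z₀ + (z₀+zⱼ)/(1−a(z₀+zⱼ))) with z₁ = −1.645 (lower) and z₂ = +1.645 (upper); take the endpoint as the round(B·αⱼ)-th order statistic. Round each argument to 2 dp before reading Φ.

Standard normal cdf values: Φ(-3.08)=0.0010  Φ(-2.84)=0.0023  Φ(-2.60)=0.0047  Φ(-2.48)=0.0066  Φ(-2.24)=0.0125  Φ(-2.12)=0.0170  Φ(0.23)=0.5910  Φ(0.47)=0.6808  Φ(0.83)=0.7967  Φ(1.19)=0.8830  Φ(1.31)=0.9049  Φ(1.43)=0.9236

Lower: z₀ + z₁ = -0.402 + (-1.645) = -2.047; 1 − a(z₀+z₁) = 1 − (-0.007)(-2.047) = 0.9857; argument = -0.402 + (-2.047)/0.9857 = -2.4788 → -2.48.
α₁ = Φ(-2.48) = 0.0066; rank = round(1000 × 0.0066) = 7; θ*₍7₎ = 36.18.
Upper: z₀ + z₂ = 1.243; 1 − a(z₀+z₂) = 1.0087; argument = 0.8303 → 0.83; α₂ = 0.7967; rank = 797; θ*₍797₎ = 44.85.

(36.18, 44.85)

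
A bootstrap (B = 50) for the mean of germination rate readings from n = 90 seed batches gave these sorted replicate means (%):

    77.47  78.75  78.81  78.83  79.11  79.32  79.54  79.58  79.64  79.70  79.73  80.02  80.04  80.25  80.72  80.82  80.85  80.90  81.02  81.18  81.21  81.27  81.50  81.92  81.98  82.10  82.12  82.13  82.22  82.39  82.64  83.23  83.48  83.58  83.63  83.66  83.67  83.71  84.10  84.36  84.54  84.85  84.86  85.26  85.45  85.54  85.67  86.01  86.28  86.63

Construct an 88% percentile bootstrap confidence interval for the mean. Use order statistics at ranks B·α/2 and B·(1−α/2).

(78.81, 85.67)

α = 0.12; lower rank = 50 × 0.060 = 3; upper rank = 50 × 0.940 = 47.
The 3rd smallest replicate is 78.81; the 47th is 85.67.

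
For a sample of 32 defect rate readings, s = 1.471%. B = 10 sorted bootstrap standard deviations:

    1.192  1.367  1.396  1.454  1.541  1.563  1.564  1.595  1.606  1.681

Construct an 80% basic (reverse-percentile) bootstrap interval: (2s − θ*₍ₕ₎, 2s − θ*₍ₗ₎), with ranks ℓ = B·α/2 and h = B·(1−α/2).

Percentile endpoints at ranks 1 and 9: θ*₍1₎ = 1.192, θ*₍9₎ = 1.606.
Basic interval reflects these around s:
  lower = 2 × 1.471 − 1.606 = 1.336
  upper = 2 × 1.471 − 1.192 = 1.750

(1.336, 1.750)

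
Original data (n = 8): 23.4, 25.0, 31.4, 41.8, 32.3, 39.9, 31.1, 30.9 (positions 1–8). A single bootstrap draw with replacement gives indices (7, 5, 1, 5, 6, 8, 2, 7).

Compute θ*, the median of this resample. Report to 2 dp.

θ* = 31.10

Resample values: 31.1, 32.3, 23.4, 32.3, 39.9, 30.9, 25.0, 31.1.
Sorted: 23.4, 25.0, 30.9, 31.1, 31.1, 32.3, 32.3, 39.9
Median = average of the two middle values = 31.10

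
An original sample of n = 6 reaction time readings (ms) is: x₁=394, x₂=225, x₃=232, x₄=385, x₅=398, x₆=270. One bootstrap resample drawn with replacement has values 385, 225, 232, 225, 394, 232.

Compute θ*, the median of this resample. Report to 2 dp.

θ* = 232.00

Sorted: 225, 225, 232, 232, 385, 394
Median = average of the two middle values = 232.00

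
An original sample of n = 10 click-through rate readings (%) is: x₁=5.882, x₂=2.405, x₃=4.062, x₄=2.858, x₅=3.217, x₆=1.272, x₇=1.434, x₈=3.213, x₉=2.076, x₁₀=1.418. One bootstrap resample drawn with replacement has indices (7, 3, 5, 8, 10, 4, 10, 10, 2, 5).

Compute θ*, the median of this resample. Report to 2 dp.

Resample values: 1.434, 4.062, 3.217, 3.213, 1.418, 2.858, 1.418, 1.418, 2.405, 3.217.
Sorted: 1.418, 1.418, 1.418, 1.434, 2.405, 2.858, 3.213, 3.217, 3.217, 4.062
Median = average of the two middle values = 2.63

θ* = 2.63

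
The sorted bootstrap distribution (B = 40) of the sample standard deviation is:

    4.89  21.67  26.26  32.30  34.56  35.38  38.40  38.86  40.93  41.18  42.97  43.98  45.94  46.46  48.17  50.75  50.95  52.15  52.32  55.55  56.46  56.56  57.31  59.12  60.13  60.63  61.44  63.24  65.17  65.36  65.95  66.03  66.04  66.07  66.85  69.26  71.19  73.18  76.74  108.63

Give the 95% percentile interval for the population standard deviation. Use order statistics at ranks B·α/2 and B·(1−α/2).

(4.89, 76.74)

α = 0.05; lower rank = 40 × 0.025 = 1; upper rank = 40 × 0.975 = 39.
The 1st smallest replicate is 4.89; the 39th is 76.74.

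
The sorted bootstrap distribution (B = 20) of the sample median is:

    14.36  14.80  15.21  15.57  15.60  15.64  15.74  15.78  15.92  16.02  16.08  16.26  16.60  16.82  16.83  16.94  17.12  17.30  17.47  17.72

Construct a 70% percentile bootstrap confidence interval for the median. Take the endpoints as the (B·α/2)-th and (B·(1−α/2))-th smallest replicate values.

(15.21, 17.12)

α = 0.30; lower rank = 20 × 0.150 = 3; upper rank = 20 × 0.850 = 17.
The 3rd smallest replicate is 15.21; the 17th is 17.12.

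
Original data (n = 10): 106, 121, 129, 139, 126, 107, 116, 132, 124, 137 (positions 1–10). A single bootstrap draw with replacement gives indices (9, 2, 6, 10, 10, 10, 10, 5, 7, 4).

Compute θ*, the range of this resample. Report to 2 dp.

θ* = 32.00

Resample values: 124, 121, 107, 137, 137, 137, 137, 126, 116, 139.
Range = 139 − 107 = 32.00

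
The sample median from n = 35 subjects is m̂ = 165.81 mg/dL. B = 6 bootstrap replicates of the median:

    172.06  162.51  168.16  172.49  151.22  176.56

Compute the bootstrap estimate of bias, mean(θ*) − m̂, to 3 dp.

bias = +1.357

mean(θ*) = (172.06 + 162.51 + 168.16 + 172.49 + 151.22 + 176.56) / 6 = 167.1667
bias = 167.1667 − 165.81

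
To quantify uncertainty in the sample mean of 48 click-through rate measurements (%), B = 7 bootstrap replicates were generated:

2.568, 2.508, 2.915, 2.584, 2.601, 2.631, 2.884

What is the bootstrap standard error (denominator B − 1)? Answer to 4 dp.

SE* = 0.1613

Bootstrap SE is the standard deviation of the 7 replicate means.
Mean of replicates: (2.568 + 2.508 + 2.915 + 2.584 + 2.601 + 2.631 + 2.884) / 7 = 18.69100 / 7 = 2.67014
Sum of squared deviations: (−0.10214)² + (−0.16214)² + (+0.24486)² + (−0.08614)² + (−0.06914)² + (−0.03914)² + (+0.21386)² = 0.15615
Variance = 0.15615 / 6 = 0.02602
SE* = √0.02602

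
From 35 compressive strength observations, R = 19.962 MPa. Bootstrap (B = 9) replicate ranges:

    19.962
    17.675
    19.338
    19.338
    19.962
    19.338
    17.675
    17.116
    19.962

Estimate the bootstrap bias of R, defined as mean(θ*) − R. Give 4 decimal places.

mean(θ*) = (19.962 + 17.675 + 19.338 + 19.338 + 19.962 + 19.338 + 17.675 + 17.116 + 19.962) / 9 = 18.92956
bias = 18.92956 − 19.962

bias = −1.0324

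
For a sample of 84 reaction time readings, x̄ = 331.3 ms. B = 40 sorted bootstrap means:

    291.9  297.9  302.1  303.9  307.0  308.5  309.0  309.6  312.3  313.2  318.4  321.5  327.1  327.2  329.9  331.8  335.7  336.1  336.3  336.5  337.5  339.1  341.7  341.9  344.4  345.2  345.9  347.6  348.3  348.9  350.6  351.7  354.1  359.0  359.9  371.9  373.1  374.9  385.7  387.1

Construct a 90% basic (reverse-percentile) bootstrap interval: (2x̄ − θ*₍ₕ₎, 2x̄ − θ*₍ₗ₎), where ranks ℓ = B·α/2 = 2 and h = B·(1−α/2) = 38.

(287.7, 364.7)

Percentile endpoints at ranks 2 and 38: θ*₍2₎ = 297.9, θ*₍38₎ = 374.9.
Basic interval reflects these around x̄:
  lower = 2 × 331.3 − 374.9 = 287.7
  upper = 2 × 331.3 − 297.9 = 364.7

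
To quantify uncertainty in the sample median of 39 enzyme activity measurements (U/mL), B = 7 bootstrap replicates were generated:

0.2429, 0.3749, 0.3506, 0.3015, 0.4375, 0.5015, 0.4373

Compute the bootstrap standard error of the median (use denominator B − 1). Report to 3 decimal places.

SE* = 0.089

Bootstrap SE is the standard deviation of the 7 replicate medians.
Mean of replicates: (0.2429 + 0.3749 + 0.3506 + 0.3015 + 0.4375 + 0.5015 + 0.4373) / 7 = 2.64620 / 7 = 0.37803
Sum of squared deviations: (−0.13513)² + (−0.00313)² + (−0.02743)² + (−0.07653)² + (+0.05947)² + (+0.12347)² + (+0.05927)² = 0.04717
Variance = 0.04717 / 6 = 0.00786
SE* = √0.00786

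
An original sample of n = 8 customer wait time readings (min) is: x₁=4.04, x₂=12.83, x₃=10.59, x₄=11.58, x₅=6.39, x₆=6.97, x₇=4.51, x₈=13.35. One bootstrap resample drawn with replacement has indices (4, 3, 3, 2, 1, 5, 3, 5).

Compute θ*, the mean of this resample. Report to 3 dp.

θ* = 9.125

Resample values: 11.58, 10.59, 10.59, 12.83, 4.04, 6.39, 10.59, 6.39.
Mean = (11.58 + 10.59 + 10.59 + 12.83 + 4.04 + 6.39 + 10.59 + 6.39) / 8 = 73.000 / 8 = 9.125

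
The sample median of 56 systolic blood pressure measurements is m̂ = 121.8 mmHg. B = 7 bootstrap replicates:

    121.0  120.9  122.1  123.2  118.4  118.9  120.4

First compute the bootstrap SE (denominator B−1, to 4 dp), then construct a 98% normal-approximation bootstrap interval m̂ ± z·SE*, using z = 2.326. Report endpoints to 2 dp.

Mean of replicates = 120.7000; sum of squared deviations = 16.9600; SE* = √(16.9600/6) = 1.6813
Margin = 2.326 × 1.6813 = 3.911
Interval: 121.8 ± 3.911

(117.89, 125.71)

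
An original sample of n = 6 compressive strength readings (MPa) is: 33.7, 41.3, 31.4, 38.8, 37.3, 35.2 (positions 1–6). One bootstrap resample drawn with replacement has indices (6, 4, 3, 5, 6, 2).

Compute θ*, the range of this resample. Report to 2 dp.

θ* = 9.90

Resample values: 35.2, 38.8, 31.4, 37.3, 35.2, 41.3.
Range = 41.3 − 31.4 = 9.90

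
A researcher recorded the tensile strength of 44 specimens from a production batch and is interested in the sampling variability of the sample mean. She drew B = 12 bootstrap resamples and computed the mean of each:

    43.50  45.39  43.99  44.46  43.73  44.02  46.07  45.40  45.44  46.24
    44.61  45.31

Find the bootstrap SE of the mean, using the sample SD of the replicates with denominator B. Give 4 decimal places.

Bootstrap SE is the standard deviation of the 12 replicate means.
Mean of replicates: (43.50 + 45.39 + 43.99 + 44.46 + 43.73 + 44.02 + 46.07 + 45.40 + 45.44 + 46.24 + 44.61 + 45.31) / 12 = 538.16000 / 12 = 44.84667
Sum of squared deviations: (−1.34667)² + (+0.54333)² + (−0.85667)² + (−0.38667)² + (−1.11667)² + (−0.82667)² + (+1.22333)² + (+0.55333)² + (+0.59333)² + (+1.39333)² + (−0.23667)² + (+0.46333)² = 9.28927
Variance = 9.28927 / 12 = 0.77411
SE* = √0.77411

SE* = 0.8798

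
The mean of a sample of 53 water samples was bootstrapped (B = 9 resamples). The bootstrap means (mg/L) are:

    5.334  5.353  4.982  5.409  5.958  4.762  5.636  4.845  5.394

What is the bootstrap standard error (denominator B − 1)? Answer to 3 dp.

SE* = 0.382

Bootstrap SE is the standard deviation of the 9 replicate means.
Mean of replicates: (5.334 + 5.353 + 4.982 + 5.409 + 5.958 + 4.762 + 5.636 + 4.845 + 5.394) / 9 = 47.6730 / 9 = 5.2970
Sum of squared deviations: (+0.0370)² + (+0.0560)² + (−0.3150)² + (+0.1120)² + (+0.6610)² + (−0.5350)² + (+0.3390)² + (−0.4520)² + (+0.0970)² = 1.1681
Variance = 1.1681 / 8 = 0.1460
SE* = √0.1460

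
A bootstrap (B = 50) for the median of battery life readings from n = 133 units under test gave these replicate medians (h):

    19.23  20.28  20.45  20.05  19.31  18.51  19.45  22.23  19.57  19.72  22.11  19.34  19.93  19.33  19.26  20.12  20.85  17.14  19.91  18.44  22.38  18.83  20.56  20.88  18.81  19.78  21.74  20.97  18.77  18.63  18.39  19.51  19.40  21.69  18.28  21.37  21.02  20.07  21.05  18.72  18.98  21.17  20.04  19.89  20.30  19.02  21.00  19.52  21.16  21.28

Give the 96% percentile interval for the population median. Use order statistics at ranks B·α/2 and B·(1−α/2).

(17.14, 22.23)

Sorted replicates: 17.14, 18.28, 18.39, 18.44, 18.51, 18.63, 18.72, 18.77, 18.81, 18.83, 18.98, 19.02, 19.23, 19.26, 19.31, 19.33, 19.34, 19.40, 19.45, 19.51, 19.52, 19.57, 19.72, 19.78, 19.89, 19.91, 19.93, 20.04, 20.05, 20.07, 20.12, 20.28, 20.30, 20.45, 20.56, 20.85, 20.88, 20.97, 21.00, 21.02, 21.05, 21.16, 21.17, 21.28, 21.37, 21.69, 21.74, 22.11, 22.23, 22.38
α = 0.04; lower rank = 50 × 0.020 = 1; upper rank = 50 × 0.980 = 49.
The 1st smallest replicate is 17.14; the 49th is 22.23.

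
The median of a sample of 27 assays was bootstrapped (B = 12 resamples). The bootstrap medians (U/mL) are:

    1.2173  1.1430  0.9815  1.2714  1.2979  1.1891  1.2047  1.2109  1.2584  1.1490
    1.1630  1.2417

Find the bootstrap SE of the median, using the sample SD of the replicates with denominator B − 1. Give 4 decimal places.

Bootstrap SE is the standard deviation of the 12 replicate medians.
Mean of replicates: (1.2173 + 1.1430 + 0.9815 + 1.2714 + 1.2979 + 1.1891 + 1.2047 + 1.2109 + 1.2584 + 1.1490 + 1.1630 + 1.2417) / 12 = 14.32790 / 12 = 1.19399
Sum of squared deviations: (+0.02331)² + (−0.05099)² + (−0.21249)² + (+0.07741)² + (+0.10391)² + (−0.00489)² + (+0.01071)² + (+0.01691)² + (+0.06441)² + (−0.04499)² + (−0.03099)² + (+0.04771)² = 0.07492
Variance = 0.07492 / 11 = 0.00681
SE* = √0.00681

SE* = 0.0825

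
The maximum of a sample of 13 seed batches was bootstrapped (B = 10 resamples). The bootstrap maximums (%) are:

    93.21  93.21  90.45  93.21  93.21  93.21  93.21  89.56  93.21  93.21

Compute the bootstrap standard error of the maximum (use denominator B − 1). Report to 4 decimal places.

Bootstrap SE is the standard deviation of the 10 replicate maximums.
Mean of replicates: (93.21 + 93.21 + 90.45 + 93.21 + 93.21 + 93.21 + 93.21 + 89.56 + 93.21 + 93.21) / 10 = 925.69000 / 10 = 92.56900
Sum of squared deviations: (+0.64100)² + (+0.64100)² + (−2.11900)² + (+0.64100)² + (+0.64100)² + (+0.64100)² + (+0.64100)² + (−3.00900)² + (+0.64100)² + (+0.64100)² = 16.83129
Variance = 16.83129 / 9 = 1.87014
SE* = √1.87014

SE* = 1.3675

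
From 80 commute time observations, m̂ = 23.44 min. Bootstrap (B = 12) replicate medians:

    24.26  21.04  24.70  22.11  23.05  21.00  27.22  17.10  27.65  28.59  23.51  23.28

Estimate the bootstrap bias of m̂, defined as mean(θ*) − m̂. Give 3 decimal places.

bias = +0.186

mean(θ*) = (24.26 + 21.04 + 24.70 + 22.11 + 23.05 + 21.00 + 27.22 + 17.10 + 27.65 + 28.59 + 23.51 + 23.28) / 12 = 23.6258
bias = 23.6258 − 23.44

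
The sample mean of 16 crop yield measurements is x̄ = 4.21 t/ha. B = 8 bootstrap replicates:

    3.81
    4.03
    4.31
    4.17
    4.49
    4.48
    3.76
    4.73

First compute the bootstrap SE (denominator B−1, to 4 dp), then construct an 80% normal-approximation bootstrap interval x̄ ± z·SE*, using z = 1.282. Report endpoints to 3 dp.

Mean of replicates = 4.2225; sum of squared deviations = 0.8270; SE* = √(0.8270/7) = 0.3437
Margin = 1.282 × 0.3437 = 0.4406
Interval: 4.21 ± 0.4406

(3.769, 4.651)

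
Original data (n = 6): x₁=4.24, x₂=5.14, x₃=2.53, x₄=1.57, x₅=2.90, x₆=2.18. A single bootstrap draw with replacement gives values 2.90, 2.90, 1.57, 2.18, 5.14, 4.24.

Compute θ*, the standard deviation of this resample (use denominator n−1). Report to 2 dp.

Mean = 3.1550; sum of squared deviations = 8.7103
s² = 8.7103 / 5 = 1.7421
s = √1.7421 = 1.32

θ* = 1.32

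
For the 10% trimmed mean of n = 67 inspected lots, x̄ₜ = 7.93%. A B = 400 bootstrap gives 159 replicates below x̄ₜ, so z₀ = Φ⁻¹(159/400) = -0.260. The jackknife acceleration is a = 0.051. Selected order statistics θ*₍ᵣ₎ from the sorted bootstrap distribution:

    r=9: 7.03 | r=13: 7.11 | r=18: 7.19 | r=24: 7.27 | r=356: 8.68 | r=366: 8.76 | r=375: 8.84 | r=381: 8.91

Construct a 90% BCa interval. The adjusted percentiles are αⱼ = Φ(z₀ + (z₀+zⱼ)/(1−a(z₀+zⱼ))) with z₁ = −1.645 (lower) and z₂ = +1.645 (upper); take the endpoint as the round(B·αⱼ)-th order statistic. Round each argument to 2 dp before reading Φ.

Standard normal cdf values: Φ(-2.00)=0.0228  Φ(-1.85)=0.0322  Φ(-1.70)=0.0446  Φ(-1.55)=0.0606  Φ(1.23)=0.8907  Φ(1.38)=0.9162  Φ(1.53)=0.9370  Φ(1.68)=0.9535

Lower: z₀ + z₁ = -0.260 + (-1.645) = -1.905; 1 − a(z₀+z₁) = 1 − (0.051)(-1.905) = 1.0972; argument = -0.260 + (-1.905)/1.0972 = -1.9963 → -2.00.
α₁ = Φ(-2.00) = 0.0228; rank = round(400 × 0.0228) = 9; θ*₍9₎ = 7.03.
Upper: z₀ + z₂ = 1.385; 1 − a(z₀+z₂) = 0.9294; argument = 1.2303 → 1.23; α₂ = 0.8907; rank = 356; θ*₍356₎ = 8.68.

(7.03, 8.68)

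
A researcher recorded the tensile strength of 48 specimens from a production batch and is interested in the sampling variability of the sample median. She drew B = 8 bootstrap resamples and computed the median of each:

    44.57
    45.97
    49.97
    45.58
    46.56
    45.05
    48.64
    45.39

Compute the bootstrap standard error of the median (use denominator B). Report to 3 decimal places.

Bootstrap SE is the standard deviation of the 8 replicate medians.
Mean of replicates: (44.57 + 45.97 + 49.97 + 45.58 + 46.56 + 45.05 + 48.64 + 45.39) / 8 = 371.7300 / 8 = 46.4663
Sum of squared deviations: (−1.8963)² + (−0.4963)² + (+3.5037)² + (−0.8863)² + (+0.0938)² + (−1.4163)² + (+2.1737)² + (−1.0763)² = 24.8018
Variance = 24.8018 / 8 = 3.1002
SE* = √3.1002

SE* = 1.761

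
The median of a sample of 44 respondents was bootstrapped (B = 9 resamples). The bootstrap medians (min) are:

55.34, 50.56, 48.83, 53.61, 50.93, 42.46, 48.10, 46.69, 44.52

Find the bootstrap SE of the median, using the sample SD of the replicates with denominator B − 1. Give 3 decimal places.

SE* = 4.133

Bootstrap SE is the standard deviation of the 9 replicate medians.
Mean of replicates: (55.34 + 50.56 + 48.83 + 53.61 + 50.93 + 42.46 + 48.10 + 46.69 + 44.52) / 9 = 441.0400 / 9 = 49.0044
Sum of squared deviations: (+6.3356)² + (+1.5556)² + (−0.1744)² + (+4.6056)² + (+1.9256)² + (−6.5444)² + (−0.9044)² + (−2.3144)² + (−4.4844)² = 136.6230
Variance = 136.6230 / 8 = 17.0779
SE* = √17.0779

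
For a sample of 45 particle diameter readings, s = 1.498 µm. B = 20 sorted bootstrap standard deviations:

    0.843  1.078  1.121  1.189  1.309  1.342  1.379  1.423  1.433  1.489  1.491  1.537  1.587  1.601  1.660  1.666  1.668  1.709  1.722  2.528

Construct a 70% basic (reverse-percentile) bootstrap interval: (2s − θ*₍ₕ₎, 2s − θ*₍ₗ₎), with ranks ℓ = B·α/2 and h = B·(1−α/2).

Percentile endpoints at ranks 3 and 17: θ*₍3₎ = 1.121, θ*₍17₎ = 1.668.
Basic interval reflects these around s:
  lower = 2 × 1.498 − 1.668 = 1.328
  upper = 2 × 1.498 − 1.121 = 1.875

(1.328, 1.875)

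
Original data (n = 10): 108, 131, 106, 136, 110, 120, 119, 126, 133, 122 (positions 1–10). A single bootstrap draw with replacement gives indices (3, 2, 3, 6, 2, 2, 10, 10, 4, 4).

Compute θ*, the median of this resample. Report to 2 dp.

Resample values: 106, 131, 106, 120, 131, 131, 122, 122, 136, 136.
Sorted: 106, 106, 120, 122, 122, 131, 131, 131, 136, 136
Median = average of the two middle values = 126.50

θ* = 126.50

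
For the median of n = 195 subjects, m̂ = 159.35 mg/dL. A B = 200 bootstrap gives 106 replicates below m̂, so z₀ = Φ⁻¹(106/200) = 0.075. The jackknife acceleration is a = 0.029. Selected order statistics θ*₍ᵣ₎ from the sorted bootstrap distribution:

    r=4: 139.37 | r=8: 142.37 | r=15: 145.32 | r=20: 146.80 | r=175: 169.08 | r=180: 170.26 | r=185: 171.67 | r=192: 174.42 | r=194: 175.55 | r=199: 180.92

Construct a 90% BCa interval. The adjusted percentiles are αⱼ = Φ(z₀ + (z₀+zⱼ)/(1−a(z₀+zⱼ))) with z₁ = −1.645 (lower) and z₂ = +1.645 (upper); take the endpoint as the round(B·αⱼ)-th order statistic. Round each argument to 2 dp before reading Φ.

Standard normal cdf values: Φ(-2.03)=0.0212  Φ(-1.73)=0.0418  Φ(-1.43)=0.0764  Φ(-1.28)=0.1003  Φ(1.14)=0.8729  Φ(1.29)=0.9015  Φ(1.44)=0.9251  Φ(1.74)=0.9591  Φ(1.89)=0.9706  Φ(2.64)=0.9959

(145.32, 175.55)

Lower: z₀ + z₁ = 0.075 + (-1.645) = -1.570; 1 − a(z₀+z₁) = 1 − (0.029)(-1.570) = 1.0455; argument = 0.075 + (-1.570)/1.0455 = -1.4266 → -1.43.
α₁ = Φ(-1.43) = 0.0764; rank = round(200 × 0.0764) = 15; θ*₍15₎ = 145.32.
Upper: z₀ + z₂ = 1.720; 1 − a(z₀+z₂) = 0.9501; argument = 1.8853 → 1.89; α₂ = 0.9706; rank = 194; θ*₍194₎ = 175.55.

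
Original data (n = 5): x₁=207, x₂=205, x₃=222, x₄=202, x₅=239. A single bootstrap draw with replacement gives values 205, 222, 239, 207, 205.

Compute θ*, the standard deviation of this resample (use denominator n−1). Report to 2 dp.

θ* = 14.89

Mean = 215.6000; sum of squared deviations = 887.2000
s² = 887.2000 / 4 = 221.8000
s = √221.8000 = 14.89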